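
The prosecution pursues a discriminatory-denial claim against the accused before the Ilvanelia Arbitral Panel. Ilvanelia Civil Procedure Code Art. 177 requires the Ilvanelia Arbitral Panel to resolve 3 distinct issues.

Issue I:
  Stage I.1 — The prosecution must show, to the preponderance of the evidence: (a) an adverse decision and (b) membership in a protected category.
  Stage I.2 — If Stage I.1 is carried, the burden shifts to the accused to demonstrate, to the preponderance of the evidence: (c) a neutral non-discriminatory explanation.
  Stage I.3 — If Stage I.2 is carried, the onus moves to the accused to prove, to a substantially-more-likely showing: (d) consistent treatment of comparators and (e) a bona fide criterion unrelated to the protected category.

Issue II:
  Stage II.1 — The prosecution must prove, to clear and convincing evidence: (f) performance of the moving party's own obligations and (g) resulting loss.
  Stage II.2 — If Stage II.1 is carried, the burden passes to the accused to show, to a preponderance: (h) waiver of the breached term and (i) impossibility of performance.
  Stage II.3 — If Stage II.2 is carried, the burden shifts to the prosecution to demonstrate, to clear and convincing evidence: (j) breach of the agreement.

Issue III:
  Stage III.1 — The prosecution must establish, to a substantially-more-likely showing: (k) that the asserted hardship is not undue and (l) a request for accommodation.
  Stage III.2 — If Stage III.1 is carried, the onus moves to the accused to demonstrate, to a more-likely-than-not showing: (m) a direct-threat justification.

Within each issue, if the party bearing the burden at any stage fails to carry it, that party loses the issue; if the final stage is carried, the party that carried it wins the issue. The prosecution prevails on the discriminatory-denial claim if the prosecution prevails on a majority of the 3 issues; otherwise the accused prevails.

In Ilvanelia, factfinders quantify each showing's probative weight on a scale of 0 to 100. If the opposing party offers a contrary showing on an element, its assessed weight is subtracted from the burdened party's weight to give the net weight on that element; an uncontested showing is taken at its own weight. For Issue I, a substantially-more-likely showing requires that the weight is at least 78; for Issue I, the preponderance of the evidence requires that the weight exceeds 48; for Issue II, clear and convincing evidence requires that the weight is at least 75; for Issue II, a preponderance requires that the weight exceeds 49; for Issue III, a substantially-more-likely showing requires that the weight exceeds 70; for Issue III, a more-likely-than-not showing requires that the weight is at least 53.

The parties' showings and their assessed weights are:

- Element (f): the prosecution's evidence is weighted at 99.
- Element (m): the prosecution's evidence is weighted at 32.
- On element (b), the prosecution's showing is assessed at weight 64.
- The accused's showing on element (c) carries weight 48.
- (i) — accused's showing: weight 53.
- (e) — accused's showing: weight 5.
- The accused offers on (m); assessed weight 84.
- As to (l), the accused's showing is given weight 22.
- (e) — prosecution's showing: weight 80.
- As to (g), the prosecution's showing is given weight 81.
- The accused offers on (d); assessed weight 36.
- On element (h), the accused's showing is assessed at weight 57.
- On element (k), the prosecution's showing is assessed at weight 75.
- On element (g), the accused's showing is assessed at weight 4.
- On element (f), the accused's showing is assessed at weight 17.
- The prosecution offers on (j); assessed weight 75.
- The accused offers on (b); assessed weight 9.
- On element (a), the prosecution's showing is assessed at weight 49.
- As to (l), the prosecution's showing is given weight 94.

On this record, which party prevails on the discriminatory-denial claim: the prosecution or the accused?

— Issue I —
Stage I.1 (prosecution, the preponderance of the evidence, weight exceeds 48): (a) 49 > 48 — meets; (b) net 64−9=55 > 48 — meets.
  Stage I.1 is satisfied; the onus moves to the accused.
Stage I.2 (accused, the preponderance of the evidence, weight exceeds 48): (c) 48 ≤ 48 — fails.
  Not every element is met, so the accused fails to carry Stage I.2.
So the prosecution prevails on this issue.
— Issue II —
At Stage II.1 the prosecution must meet clear and convincing evidence (weight is at least 75): on (f) the weight is 99 less the opposing 17 gives net 82, which does reach 75, so (f) meets the standard; on (g) the weight is 81 less the opposing 4 gives net 77, which does reach 75, so (g) meets the standard.
  Stage II.1 is satisfied; the onus moves to the accused.
At Stage II.2 the accused must meet a preponderance (weight exceeds 49): on (h) the weight is 57, > 49, so (h) meets the standard; on (i) the weight is 53, > 49, so (i) meets the standard.
  Stage II.2 is satisfied; the onus moves to the prosecution.
At Stage II.3 the prosecution must meet clear and convincing evidence (weight is at least 75): on (j) the weight is 75, ≥ 75, so (j) meets the standard.
  Stage II.3 carried; the final stage is satisfied.
Every stage carried; the prosecution prevails on this issue.
— Issue III —
At Stage III.1 the prosecution must meet a substantially-more-likely showing (weight exceeds 70): on (k) the weight is 75, which does exceed 70, so (k) meets the standard; on (l) the weight is 94 less the opposing 22 gives net 72, > 70, so (l) meets the standard.
  All elements met. The burden passes to the accused.
At Stage III.2 the accused must meet a more-likely-than-not showing (weight is at least 53): on (m) the weight is 84 less the opposing 32 gives net 52, which does not reach 53, so (m) does not meet the standard.
  Not every element is met, so the accused fails to carry Stage III.2.
The analysis ends at Stage III.2; the prosecution prevails on this issue.
Per-issue: Issue I → prosecution; Issue II → prosecution; Issue III → prosecution. The prosecution must prevail on a majority of issues; overall, the prosecution prevails.

prosecution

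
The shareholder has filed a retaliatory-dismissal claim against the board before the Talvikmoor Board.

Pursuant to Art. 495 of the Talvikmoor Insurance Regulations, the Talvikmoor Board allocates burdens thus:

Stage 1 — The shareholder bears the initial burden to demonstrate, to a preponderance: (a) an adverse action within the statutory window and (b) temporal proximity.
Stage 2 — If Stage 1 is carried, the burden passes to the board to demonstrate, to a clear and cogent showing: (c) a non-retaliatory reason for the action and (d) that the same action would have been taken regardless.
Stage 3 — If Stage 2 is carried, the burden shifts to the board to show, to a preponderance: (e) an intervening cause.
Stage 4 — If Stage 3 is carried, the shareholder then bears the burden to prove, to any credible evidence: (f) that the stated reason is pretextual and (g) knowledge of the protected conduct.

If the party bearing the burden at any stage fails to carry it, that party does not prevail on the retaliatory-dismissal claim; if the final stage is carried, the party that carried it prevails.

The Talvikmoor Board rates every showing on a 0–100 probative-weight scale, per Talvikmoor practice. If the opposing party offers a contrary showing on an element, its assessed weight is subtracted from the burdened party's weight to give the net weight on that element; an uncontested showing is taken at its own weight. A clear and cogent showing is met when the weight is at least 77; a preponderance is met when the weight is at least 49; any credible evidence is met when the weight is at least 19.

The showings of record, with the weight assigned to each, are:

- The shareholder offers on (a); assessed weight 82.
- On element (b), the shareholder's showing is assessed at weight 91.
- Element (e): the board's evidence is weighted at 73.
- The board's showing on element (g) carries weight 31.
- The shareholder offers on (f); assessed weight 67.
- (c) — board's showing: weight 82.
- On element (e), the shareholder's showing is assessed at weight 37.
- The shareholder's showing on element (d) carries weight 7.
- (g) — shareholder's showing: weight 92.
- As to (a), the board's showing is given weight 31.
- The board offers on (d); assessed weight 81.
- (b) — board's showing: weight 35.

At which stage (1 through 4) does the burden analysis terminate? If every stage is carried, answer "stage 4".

Stage 1 (shareholder, a preponderance, weight is at least 49): (a) net 82−31=51 ≥ 49 — meets; (b) net 91−35=56 ≥ 49 — meets.
  All elements met. The burden passes to the board.
Stage 2 (board, a clear and cogent showing, weight is at least 77): (c) 82 ≥ 77 — meets; (d) net 81−7=74 < 77 — fails.
  The board does not carry Stage 2.
The analysis ends at Stage 2; the shareholder prevails.

stage 2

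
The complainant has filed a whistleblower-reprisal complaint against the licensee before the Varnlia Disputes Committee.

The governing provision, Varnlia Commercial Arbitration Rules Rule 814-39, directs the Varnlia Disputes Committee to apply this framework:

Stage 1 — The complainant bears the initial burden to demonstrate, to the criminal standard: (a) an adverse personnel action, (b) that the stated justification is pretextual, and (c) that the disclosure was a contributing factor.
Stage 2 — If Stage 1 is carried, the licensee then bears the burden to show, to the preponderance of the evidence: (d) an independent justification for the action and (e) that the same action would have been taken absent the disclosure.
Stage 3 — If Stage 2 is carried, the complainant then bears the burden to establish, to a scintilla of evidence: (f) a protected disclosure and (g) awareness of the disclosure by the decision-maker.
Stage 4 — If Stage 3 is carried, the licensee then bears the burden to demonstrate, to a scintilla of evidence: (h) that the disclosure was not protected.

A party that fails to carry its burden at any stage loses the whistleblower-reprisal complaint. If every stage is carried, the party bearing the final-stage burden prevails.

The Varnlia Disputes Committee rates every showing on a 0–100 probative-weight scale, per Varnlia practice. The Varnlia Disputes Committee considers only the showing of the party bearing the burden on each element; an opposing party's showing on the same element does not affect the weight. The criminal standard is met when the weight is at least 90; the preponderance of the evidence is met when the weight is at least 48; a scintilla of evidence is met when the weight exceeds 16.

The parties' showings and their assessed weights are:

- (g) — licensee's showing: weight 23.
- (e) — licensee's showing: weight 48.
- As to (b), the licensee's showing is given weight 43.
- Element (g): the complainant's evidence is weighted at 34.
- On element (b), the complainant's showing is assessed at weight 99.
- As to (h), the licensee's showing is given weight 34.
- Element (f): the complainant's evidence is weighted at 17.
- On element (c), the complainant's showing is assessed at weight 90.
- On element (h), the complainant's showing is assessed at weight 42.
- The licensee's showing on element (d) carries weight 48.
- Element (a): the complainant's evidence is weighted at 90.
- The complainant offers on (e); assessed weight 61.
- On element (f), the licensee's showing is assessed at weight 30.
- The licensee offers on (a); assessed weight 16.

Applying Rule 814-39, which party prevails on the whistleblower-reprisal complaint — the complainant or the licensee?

licensee

Stage 1 (complainant, the criminal standard, weight is at least 90): (a) 90 (licensee's 16 disregarded) ≥ 90 — meets; (b) 99 (licensee's 43 disregarded) ≥ 90 — meets; (c) 90 ≥ 90 — meets.
  Stage 1 carried; the burden shifts to the licensee.
Stage 2 (licensee, the preponderance of the evidence, weight is at least 48): (d) 48 ≥ 48 — meets; (e) 48 (complainant's 61 disregarded) ≥ 48 — meets.
  Stage 2 carried; the burden shifts to the complainant.
Stage 3 (complainant, a scintilla of evidence, weight exceeds 16): (f) 17 (licensee's 30 disregarded) > 16 — meets; (g) 34 (licensee's 23 disregarded) > 16 — meets.
  The complainant carries Stage 3; the licensee now bears the burden.
Stage 4 (licensee, a scintilla of evidence, weight exceeds 16): (h) 34 (complainant's 42 disregarded) > 16 — meets.
  All elements met at the final stage.
Every stage carried; the licensee prevails.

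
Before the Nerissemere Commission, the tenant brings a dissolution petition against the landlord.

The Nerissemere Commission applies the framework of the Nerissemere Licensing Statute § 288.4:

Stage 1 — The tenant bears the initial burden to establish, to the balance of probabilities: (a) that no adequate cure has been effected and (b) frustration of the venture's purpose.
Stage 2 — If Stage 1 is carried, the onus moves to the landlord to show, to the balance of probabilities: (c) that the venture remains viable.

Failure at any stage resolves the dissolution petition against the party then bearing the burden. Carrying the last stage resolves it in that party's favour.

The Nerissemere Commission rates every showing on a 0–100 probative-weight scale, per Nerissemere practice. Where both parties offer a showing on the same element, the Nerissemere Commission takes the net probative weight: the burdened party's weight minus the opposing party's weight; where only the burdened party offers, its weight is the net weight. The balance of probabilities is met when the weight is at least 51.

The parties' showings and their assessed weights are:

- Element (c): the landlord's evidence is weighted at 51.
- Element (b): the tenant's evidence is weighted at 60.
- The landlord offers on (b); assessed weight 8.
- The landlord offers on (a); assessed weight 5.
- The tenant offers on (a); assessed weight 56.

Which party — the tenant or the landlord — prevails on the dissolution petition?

landlord

Stage 1 — burden on tenant; standard: the balance of probabilities (weight is at least 51).
    (a): 56 − 5 = 51 ≥ 51 [met]
    (b): 60 − 8 = 52 ≥ 51 [met]
  All elements met. The burden passes to the landlord.
Stage 2 — burden on landlord; standard: the balance of probabilities (weight is at least 51).
    (c): 51 ≥ 51 [met]
  The landlord carries the last stage.
Every stage carried; the landlord prevails.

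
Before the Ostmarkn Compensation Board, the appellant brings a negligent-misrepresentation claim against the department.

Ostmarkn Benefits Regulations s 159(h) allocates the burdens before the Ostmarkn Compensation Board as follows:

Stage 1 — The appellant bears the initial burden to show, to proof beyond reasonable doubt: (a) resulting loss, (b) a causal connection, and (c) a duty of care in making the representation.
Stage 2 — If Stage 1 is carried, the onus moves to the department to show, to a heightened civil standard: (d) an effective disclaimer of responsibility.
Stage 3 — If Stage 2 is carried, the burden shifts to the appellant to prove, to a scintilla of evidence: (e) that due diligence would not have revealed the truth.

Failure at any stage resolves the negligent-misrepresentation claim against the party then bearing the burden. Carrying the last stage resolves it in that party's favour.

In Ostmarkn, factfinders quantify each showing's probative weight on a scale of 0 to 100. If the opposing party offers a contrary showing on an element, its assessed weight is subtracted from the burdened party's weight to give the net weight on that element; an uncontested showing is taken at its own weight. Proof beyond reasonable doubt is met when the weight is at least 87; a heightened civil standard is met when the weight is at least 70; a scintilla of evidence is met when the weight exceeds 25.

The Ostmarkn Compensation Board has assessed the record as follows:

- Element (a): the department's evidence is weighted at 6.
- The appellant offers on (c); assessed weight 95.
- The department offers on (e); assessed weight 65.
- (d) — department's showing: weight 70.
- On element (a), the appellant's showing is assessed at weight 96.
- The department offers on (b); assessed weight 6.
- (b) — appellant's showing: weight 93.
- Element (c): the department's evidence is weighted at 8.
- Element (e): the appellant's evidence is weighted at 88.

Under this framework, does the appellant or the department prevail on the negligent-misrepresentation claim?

Stage 1 — burden on appellant; standard: proof beyond reasonable doubt (weight is at least 87).
    (a): 96 − 6 = 90 ≥ 87 [met]
    (b): 93 − 6 = 87 ≥ 87 [met]
    (c): 95 − 8 = 87 ≥ 87 [met]
  Stage 1 carried; the burden shifts to the department.
Stage 2 — burden on department; standard: a heightened civil standard (weight is at least 70).
    (d): 70 ≥ 70 [met]
  All elements met. The burden passes to the appellant.
Stage 3 — burden on appellant; standard: a scintilla of evidence (weight exceeds 25).
    (e): 88 − 65 = 23 ≤ 25 [not met]
  The appellant does not carry Stage 3.
The analysis ends at Stage 3; the department prevails.

department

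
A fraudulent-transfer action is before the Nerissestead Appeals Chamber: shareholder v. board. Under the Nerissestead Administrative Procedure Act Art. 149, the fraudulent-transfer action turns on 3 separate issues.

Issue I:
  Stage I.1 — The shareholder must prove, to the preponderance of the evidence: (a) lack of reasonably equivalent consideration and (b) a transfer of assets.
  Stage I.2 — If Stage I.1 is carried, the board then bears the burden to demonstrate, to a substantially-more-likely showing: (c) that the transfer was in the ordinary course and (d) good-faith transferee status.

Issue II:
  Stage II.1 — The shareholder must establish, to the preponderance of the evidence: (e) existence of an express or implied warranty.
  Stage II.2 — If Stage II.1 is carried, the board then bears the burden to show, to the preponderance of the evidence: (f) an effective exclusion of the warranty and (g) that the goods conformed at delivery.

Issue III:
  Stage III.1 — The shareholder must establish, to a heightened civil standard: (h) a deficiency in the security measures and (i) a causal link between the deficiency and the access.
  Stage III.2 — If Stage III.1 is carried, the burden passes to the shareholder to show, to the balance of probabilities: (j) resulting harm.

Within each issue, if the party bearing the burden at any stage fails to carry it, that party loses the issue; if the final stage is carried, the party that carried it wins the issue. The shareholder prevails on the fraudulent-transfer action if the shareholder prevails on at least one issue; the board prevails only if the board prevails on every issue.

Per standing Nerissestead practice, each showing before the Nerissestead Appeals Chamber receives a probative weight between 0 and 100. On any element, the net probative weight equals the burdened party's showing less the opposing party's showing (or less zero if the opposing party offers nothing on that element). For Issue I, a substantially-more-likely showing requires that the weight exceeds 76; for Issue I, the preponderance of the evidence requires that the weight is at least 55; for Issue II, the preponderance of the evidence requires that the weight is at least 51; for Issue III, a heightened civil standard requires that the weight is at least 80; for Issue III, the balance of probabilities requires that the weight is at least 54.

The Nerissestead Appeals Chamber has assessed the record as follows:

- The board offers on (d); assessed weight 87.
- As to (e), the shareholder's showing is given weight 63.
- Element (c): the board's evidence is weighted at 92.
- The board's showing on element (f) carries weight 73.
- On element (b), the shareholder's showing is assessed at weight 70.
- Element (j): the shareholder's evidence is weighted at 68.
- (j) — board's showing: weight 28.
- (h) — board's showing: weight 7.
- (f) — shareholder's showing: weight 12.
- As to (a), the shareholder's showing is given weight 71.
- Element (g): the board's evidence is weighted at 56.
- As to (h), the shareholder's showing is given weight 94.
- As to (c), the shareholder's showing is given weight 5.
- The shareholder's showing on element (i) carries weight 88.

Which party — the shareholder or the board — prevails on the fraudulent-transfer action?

board

— Issue I —
Stage I.1 (shareholder, the preponderance of the evidence, weight is at least 55): (a) 71 ≥ 55 — meets; (b) 70 ≥ 55 — meets.
  The shareholder carries Stage I.1; the board now bears the burden.
Stage I.2 (board, a substantially-more-likely showing, weight exceeds 76): (c) net 92−5=87 > 76 — meets; (d) 87 > 76 — meets.
  Stage I.2 carried; the final stage is satisfied.
With every stage satisfied, the board prevails on this issue.
— Issue II —
Stage II.1 — burden on shareholder; standard: the preponderance of the evidence (weight is at least 51).
    (e): 63 ≥ 51 [met]
  The shareholder carries Stage II.1; the board now bears the burden.
Stage II.2 — burden on board; standard: the preponderance of the evidence (weight is at least 51).
    (f): 73 − 12 = 61 ≥ 51 [met]
    (g): 56 ≥ 51 [met]
  All elements met at the final stage.
Every stage carried; the board prevails on this issue.
— Issue III —
Stage III.1 — burden on shareholder; standard: a heightened civil standard (weight is at least 80).
    (h): 94 − 7 = 87 ≥ 80 [met]
    (i): 88 ≥ 80 [met]
  Stage III.1 carried; the burden remains with the shareholder.
Stage III.2 — burden on shareholder; standard: the balance of probabilities (weight is at least 54).
    (j): 68 − 28 = 40 < 54 [not met]
  Stage III.2 not carried; the shareholder fails its burden.
The analysis ends at Stage III.2; the board prevails on this issue.
Per-issue: Issue I → board; Issue II → board; Issue III → board. The shareholder must prevail on at least one issue; overall, the board prevails.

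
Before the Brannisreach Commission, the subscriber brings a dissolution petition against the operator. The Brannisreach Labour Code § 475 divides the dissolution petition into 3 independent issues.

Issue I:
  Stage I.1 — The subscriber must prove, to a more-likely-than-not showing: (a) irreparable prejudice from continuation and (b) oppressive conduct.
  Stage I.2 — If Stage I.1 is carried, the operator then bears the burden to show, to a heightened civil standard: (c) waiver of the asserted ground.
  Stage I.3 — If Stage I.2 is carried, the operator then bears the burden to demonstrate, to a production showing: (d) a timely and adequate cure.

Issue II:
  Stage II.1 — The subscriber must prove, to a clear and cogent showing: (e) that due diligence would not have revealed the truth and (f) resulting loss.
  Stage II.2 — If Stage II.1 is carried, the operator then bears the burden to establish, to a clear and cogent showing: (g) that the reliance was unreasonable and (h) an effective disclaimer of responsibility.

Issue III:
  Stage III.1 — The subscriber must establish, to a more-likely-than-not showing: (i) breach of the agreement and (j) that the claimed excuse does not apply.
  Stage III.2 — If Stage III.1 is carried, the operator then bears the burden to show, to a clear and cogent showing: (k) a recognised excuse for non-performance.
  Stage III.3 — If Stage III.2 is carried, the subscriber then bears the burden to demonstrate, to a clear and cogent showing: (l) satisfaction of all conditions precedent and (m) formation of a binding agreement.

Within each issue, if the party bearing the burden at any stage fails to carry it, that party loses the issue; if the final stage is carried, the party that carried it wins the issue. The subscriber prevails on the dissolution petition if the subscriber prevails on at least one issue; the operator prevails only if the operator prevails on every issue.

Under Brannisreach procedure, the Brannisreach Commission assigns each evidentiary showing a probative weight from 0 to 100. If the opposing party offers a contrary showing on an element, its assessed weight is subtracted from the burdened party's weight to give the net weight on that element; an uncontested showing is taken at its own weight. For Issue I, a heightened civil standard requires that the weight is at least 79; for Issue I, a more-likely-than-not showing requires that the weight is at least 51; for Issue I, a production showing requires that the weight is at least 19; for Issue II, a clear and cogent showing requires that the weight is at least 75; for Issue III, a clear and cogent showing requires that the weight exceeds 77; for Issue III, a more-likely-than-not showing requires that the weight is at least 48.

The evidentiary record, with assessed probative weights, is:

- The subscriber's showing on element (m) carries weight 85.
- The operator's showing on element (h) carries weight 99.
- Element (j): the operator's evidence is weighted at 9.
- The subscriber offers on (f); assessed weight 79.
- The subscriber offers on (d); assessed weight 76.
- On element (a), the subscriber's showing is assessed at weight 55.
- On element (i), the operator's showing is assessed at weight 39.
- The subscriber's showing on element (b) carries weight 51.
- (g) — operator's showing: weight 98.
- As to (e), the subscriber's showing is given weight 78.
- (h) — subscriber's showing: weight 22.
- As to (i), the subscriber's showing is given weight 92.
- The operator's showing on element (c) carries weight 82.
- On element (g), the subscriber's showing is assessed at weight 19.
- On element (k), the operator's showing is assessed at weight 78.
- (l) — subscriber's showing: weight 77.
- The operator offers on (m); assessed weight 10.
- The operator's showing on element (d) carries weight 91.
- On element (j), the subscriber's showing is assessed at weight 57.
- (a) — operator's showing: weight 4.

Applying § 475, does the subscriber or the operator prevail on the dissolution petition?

subscriber

— Issue I —
Stage I.1 (subscriber, a more-likely-than-not showing, weight is at least 51): (a) net 55−4=51 ≥ 51 — meets; (b) 51 ≥ 51 — meets.
  Stage I.1 carried; the burden shifts to the operator.
Stage I.2 (operator, a heightened civil standard, weight is at least 79): (c) 82 ≥ 79 — meets.
  All elements met. The operator retains the burden for Stage I.3.
Stage I.3 (operator, a production showing, weight is at least 19): (d) net 91−76=15 < 19 — fails.
  Not every element is met, so the operator fails to carry Stage I.3.
The analysis ends at Stage I.3; the subscriber prevails on this issue.
— Issue II —
Stage II.1 (subscriber, a clear and cogent showing, weight is at least 75): (e) 78 ≥ 75 — meets; (f) 79 ≥ 75 — meets.
  The subscriber carries Stage II.1; the operator now bears the burden.
Stage II.2 (operator, a clear and cogent showing, weight is at least 75): (g) net 98−19=79 ≥ 75 — meets; (h) net 99−22=77 ≥ 75 — meets.
  Stage II.2 carried; the final stage is satisfied.
Every stage carried; the operator prevails on this issue.
— Issue III —
At Stage III.1 the subscriber must meet a more-likely-than-not showing (weight is at least 48): on (i) the weight is 92 less the opposing 39 gives net 53, ≥ 48, so (i) meets the standard; on (j) the weight is 57 less the opposing 9 gives net 48, which does reach 48, so (j) meets the standard.
  All elements met. The burden passes to the operator.
At Stage III.2 the operator must meet a clear and cogent showing (weight exceeds 77): on (k) the weight is 78, which does exceed 77, so (k) meets the standard.
  Stage III.2 is satisfied; the onus moves to the subscriber.
At Stage III.3 the subscriber must meet a clear and cogent showing (weight exceeds 77): on (l) the weight is 77, which does not exceed 77, so (l) does not meet the standard; on (m) the weight is 85 less the opposing 10 gives net 75, which does not exceed 77, so (m) does not meet the standard.
  Not every element is met, so the subscriber fails to carry Stage III.3.
The operator prevails on this issue.
Per-issue: Issue I → subscriber; Issue II → operator; Issue III → operator. The subscriber must prevail on at least one issue; overall, the subscriber prevails.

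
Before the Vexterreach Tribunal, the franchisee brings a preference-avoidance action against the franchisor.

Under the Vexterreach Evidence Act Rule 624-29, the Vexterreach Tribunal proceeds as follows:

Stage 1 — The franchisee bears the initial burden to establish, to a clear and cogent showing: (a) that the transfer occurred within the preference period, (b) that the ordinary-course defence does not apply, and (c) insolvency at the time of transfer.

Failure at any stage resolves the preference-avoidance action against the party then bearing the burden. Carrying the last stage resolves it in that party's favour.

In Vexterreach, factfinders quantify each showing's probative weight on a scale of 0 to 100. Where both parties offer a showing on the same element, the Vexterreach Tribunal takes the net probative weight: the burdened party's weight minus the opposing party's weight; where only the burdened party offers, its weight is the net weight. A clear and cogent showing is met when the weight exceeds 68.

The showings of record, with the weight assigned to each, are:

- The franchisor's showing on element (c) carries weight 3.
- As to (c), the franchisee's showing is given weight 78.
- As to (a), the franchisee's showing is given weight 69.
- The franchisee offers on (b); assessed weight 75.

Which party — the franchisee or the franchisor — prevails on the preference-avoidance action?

Stage 1 — burden on franchisee; standard: a clear and cogent showing (weight exceeds 68).
    (a): 69 > 68 [met]
    (b): 75 > 68 [met]
    (c): 78 − 3 = 75 > 68 [met]
  The franchisee carries the last stage.
All stages carried — the franchisee prevails.

franchisee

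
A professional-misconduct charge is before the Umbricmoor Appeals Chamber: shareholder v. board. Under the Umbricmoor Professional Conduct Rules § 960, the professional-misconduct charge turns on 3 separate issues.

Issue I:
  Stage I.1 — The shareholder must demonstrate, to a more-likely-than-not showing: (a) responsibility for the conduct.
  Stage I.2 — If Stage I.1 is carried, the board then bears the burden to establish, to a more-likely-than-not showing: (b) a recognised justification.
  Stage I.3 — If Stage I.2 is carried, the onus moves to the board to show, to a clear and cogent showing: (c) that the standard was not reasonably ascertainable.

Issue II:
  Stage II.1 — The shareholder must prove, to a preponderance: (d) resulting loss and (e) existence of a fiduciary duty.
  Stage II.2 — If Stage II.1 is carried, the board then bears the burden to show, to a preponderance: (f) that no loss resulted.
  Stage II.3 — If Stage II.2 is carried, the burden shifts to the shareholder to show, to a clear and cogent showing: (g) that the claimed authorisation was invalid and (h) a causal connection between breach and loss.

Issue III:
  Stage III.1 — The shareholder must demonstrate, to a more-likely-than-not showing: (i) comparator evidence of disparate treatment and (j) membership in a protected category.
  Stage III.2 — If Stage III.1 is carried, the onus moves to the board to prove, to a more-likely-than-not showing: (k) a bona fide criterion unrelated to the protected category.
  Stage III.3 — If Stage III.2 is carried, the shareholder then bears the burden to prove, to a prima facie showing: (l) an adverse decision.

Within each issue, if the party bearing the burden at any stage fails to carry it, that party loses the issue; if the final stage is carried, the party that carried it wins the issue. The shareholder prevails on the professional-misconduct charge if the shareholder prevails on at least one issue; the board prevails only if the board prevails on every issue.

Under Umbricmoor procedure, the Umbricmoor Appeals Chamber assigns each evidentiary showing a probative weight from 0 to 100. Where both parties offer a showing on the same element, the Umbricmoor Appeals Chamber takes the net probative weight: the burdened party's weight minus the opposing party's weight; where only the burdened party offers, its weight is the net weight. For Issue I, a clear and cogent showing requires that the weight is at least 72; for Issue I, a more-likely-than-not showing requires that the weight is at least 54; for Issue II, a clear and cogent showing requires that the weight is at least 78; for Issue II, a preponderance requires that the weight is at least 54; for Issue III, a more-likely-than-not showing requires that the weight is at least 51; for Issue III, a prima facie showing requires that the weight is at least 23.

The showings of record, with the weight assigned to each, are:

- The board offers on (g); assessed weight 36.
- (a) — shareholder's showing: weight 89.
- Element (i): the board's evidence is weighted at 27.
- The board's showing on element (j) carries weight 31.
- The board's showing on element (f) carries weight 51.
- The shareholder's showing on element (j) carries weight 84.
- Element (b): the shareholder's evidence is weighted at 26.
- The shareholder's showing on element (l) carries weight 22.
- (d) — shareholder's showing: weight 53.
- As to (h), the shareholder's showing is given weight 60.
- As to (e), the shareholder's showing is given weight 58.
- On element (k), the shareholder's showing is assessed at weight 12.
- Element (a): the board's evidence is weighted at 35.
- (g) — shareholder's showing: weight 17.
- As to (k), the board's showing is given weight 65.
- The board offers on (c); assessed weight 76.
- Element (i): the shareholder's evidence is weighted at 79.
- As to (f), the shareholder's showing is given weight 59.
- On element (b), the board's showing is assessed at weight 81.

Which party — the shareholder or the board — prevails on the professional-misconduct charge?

board

— Issue I —
Stage I.1 — burden on shareholder; standard: a more-likely-than-not showing (weight is at least 54).
    (a): 89 − 35 = 54 ≥ 54 [met]
  All elements met. The burden passes to the board.
Stage I.2 — burden on board; standard: a more-likely-than-not showing (weight is at least 54).
    (b): 81 − 26 = 55 ≥ 54 [met]
  Stage I.2 is satisfied; the board continues to bear the burden.
Stage I.3 — burden on board; standard: a clear and cogent showing (weight is at least 72).
    (c): 76 ≥ 72 [met]
  Stage I.3 carried; the final stage is satisfied.
With every stage satisfied, the board prevails on this issue.
— Issue II —
Stage II.1 — burden on shareholder; standard: a preponderance (weight is at least 54).
    (d): 53 < 54 [not met]
    (e): 58 ≥ 54 [met]
  The shareholder does not carry Stage II.1.
The board prevails on this issue.
— Issue III —
Stage III.1 — burden on shareholder; standard: a more-likely-than-not showing (weight is at least 51).
    (i): 79 − 27 = 52 ≥ 51 [met]
    (j): 84 − 31 = 53 ≥ 51 [met]
  All elements met. The burden passes to the board.
Stage III.2 — burden on board; standard: a more-likely-than-not showing (weight is at least 51).
    (k): 65 − 12 = 53 ≥ 51 [met]
  The board carries Stage III.2; the shareholder now bears the burden.
Stage III.3 — burden on shareholder; standard: a prima facie showing (weight is at least 23).
    (l): 22 < 23 [not met]
  The shareholder does not carry Stage III.3.
The analysis ends at Stage III.3; the board prevails on this issue.
Per-issue: Issue I → board; Issue II → board; Issue III → board. The shareholder must prevail on at least one issue; overall, the board prevails.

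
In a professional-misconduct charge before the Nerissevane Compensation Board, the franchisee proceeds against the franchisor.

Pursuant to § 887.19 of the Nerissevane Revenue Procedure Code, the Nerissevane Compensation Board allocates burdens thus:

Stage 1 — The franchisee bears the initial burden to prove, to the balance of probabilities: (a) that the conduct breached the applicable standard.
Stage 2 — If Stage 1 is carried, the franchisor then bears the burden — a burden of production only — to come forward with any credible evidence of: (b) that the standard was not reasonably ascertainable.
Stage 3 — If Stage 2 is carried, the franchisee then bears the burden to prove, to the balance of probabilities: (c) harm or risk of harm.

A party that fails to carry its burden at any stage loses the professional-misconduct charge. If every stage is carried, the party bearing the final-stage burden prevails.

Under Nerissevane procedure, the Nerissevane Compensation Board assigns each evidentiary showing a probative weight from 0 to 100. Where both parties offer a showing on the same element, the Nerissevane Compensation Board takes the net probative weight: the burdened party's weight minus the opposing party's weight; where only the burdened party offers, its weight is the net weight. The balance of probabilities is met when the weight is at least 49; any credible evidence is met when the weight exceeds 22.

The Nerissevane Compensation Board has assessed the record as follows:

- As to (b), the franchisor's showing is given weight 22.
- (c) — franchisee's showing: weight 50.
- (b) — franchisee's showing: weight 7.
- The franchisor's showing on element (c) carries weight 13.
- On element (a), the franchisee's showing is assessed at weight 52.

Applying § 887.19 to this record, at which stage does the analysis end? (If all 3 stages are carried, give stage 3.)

At Stage 1 the franchisee must meet the balance of probabilities (weight is at least 49): on (a) the weight is 52, which does reach 49, so (a) meets the standard.
  All elements met. The burden passes to the franchisor.
At Stage 2 the franchisor must meet any credible evidence (weight exceeds 22): on (b) the weight is 22 less the opposing 7 gives net 15, which does not exceed 22, so (b) does not meet the standard.
  Not every element is met, so the franchisor fails to carry Stage 2.
So the franchisee prevails.

stage 2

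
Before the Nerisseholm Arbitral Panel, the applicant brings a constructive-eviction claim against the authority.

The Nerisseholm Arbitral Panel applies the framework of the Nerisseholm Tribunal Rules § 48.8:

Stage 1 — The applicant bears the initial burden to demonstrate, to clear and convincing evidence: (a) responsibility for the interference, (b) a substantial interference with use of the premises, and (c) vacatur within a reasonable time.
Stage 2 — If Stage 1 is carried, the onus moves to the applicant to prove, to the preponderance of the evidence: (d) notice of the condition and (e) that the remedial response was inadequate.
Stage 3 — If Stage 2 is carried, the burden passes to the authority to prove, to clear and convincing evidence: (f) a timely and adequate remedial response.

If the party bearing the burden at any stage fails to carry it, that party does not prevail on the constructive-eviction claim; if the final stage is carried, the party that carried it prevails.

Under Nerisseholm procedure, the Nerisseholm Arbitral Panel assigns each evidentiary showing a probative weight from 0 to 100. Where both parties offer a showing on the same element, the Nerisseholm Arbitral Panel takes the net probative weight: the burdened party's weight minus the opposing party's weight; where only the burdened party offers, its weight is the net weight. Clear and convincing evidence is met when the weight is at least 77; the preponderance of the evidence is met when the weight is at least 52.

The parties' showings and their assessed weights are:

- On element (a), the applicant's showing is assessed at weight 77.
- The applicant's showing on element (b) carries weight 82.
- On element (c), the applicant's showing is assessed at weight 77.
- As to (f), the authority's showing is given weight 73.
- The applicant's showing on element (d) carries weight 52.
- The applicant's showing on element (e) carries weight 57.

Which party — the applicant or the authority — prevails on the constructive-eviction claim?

Stage 1 — burden on applicant; standard: clear and convincing evidence (weight is at least 77).
    (a): 77 ≥ 77 [met]
    (b): 82 ≥ 77 [met]
    (c): 77 ≥ 77 [met]
  Stage 1 carried; the burden remains with the applicant.
Stage 2 — burden on applicant; standard: the preponderance of the evidence (weight is at least 52).
    (d): 52 ≥ 52 [met]
    (e): 57 ≥ 52 [met]
  Stage 2 is satisfied; the onus moves to the authority.
Stage 3 — burden on authority; standard: clear and convincing evidence (weight is at least 77).
    (f): 73 < 77 [not met]
  The authority does not carry Stage 3.
The applicant prevails.

applicant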